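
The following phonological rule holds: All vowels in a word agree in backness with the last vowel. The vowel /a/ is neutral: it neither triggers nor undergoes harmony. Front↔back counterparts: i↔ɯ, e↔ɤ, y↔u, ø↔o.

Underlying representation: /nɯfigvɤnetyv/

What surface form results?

/ɯ/ harmonizes with /y/ ([-back]) → [i]
/ɤ/ harmonizes with /y/ ([-back]) → [e]

[nifigvenetyv]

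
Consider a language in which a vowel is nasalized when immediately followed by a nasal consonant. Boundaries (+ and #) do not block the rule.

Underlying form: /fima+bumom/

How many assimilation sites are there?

3

/i/ before nasal /m/ → [ĩ]
/u/ before nasal /m/ → [ũ]
/o/ before nasal /m/ → [õ]
3 segments change.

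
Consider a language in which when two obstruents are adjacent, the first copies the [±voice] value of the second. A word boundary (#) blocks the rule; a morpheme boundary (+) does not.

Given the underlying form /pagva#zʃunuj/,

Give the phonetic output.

/z/ before /ʃ/ (voiceless) → [s]

[pagva#sʃunuj]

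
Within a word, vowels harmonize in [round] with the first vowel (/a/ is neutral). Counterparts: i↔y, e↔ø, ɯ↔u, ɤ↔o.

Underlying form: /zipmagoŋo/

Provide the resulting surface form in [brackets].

/o/ harmonizes with /i/ ([-round]) → [ɤ]
/o/ harmonizes with /i/ ([-round]) → [ɤ]

[zipmagɤŋɤ]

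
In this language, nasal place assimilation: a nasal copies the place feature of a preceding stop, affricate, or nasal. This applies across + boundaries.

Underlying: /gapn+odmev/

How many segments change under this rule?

2

/n/ after /p/ (labial) → [m]
/m/ after /d/ (alveolar) → [n]
2 segments change.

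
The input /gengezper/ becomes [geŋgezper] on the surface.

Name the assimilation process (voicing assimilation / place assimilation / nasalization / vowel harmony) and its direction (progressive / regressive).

place assimilation, regressive

/n/→[ŋ].
Each target copies a feature from the following segment, so the direction is regressive.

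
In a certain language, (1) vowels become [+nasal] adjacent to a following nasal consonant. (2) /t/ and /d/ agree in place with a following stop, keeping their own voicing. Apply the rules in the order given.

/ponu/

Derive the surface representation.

Rule 1: /o/ before nasal /n/ → [õ]
After rule 1: põnu
Rule 2: no segment meets the rule's conditions; no change.

[põnu]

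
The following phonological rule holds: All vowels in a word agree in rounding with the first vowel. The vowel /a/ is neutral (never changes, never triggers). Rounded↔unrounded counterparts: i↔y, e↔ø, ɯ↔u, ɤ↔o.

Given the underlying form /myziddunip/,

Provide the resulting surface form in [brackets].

/i/ harmonizes with /y/ ([+round]) → [y]
/i/ harmonizes with /y/ ([+round]) → [y]

[myzyddunyp]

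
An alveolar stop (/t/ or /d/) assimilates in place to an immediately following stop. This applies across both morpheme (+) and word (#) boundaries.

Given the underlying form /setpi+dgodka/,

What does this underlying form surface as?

[seppi+ggogka]

/t/ before /p/ (labial) → [p]
/d/ before /g/ (velar) → [g]
/d/ before /k/ (velar) → [g]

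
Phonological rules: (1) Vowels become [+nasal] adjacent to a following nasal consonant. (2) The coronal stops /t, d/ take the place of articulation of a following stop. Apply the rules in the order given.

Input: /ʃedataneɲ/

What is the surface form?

Rule 1: /a/ before nasal /n/ → [ã]
Rule 1: /e/ before nasal /ɲ/ → [ẽ]
After rule 1: ʃedatãnẽɲ
Rule 2: no segment meets the rule's conditions; no change.

[ʃedatãnẽɲ]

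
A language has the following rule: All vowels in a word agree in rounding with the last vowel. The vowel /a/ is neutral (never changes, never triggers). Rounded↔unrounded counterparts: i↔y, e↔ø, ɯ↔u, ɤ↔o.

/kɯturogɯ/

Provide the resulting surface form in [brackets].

[kɯtɯrɤgɯ]

/u/ harmonizes with /ɯ/ ([-round]) → [ɯ]
/o/ harmonizes with /ɯ/ ([-round]) → [ɤ]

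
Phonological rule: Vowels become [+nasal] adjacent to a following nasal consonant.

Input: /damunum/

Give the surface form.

/a/ before nasal /m/ → [ã]
/u/ before nasal /n/ → [ũ]
/u/ before nasal /m/ → [ũ]

[dãmũnũm]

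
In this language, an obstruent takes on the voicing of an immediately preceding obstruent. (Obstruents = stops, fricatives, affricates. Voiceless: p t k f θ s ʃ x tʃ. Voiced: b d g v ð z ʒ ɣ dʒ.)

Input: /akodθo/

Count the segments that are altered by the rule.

/θ/ after /d/ (voiced) → [ð]
1 segment changes.

1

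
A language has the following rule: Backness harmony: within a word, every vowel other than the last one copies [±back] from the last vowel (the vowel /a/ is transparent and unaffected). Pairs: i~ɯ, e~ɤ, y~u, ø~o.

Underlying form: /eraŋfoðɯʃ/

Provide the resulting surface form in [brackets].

/e/ harmonizes with /ɯ/ ([+back]) → [ɤ]

[ɤraŋfoðɯʃ]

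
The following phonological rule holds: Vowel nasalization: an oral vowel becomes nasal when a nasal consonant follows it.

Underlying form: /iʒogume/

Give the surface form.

/u/ before nasal /m/ → [ũ]

[iʒogũme]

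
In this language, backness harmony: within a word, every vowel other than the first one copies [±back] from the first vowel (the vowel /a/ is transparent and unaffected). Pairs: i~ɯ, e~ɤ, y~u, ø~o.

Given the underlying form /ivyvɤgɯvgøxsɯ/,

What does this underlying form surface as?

/ɤ/ harmonizes with /i/ ([-back]) → [e]
/ɯ/ harmonizes with /i/ ([-back]) → [i]
/ɯ/ harmonizes with /i/ ([-back]) → [i]

[ivyvegivgøxsi]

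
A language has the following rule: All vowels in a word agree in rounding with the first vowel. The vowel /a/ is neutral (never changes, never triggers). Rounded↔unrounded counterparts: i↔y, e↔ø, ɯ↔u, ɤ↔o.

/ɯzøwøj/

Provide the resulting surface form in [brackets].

/ø/ harmonizes with /ɯ/ ([-round]) → [e]
/ø/ harmonizes with /ɯ/ ([-round]) → [e]

[ɯzewej]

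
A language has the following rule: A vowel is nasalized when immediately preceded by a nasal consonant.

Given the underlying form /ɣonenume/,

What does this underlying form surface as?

[ɣonẽnũmẽ]

/e/ after nasal /n/ → [ẽ]
/u/ after nasal /n/ → [ũ]
/e/ after nasal /m/ → [ẽ]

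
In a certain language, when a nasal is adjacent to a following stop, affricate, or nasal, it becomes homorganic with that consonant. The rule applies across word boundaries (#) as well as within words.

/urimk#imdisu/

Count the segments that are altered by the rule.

2

/m/ before /k/ (velar) → [ŋ]
/m/ before /d/ (alveolar) → [n]
2 segments change.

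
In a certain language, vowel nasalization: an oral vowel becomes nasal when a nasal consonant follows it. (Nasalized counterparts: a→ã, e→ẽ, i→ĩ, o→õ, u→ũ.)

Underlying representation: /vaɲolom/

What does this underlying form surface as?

[vãɲolõm]

/a/ before nasal /ɲ/ → [ã]
/o/ before nasal /m/ → [õ]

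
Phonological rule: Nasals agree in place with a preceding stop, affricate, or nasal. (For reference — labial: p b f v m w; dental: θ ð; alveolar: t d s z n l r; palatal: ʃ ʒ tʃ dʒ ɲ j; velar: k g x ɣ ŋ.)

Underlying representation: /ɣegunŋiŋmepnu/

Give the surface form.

[ɣegunniŋŋepmu]

/ŋ/ after /n/ (alveolar) → [n]
/m/ after /ŋ/ (velar) → [ŋ]
/n/ after /p/ (labial) → [m]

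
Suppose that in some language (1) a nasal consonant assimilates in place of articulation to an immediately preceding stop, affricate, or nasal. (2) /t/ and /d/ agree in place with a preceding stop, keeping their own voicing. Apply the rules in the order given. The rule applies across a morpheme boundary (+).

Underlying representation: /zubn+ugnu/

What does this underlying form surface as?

Rule 1: /n/ after /b/ (labial) → [m]
Rule 1: /n/ after /g/ (velar) → [ŋ]
After rule 1: zubm+ugŋu
Rule 2: no segment meets the rule's conditions; no change.

[zubm+ugŋu]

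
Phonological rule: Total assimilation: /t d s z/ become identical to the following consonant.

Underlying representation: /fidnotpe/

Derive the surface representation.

[finnoppe]

/d/ before /n/ → [n] (total assimilation)
/t/ before /p/ → [p] (total assimilation)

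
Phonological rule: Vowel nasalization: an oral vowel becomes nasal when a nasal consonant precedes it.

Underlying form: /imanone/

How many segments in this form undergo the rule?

3

/a/ after nasal /m/ → [ã]
/o/ after nasal /n/ → [õ]
/e/ after nasal /n/ → [ẽ]
3 segments change.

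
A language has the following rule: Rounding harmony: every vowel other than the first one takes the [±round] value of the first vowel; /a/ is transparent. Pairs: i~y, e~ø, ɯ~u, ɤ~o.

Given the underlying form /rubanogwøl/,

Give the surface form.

no segment meets the rule's conditions; no change.

[rubanogwøl]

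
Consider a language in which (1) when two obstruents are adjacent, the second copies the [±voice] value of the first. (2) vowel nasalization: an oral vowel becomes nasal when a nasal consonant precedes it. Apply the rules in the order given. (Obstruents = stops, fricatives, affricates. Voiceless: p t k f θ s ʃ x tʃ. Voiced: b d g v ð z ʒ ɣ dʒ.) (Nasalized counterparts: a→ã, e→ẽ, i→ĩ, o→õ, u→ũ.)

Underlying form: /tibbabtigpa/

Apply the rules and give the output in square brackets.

Rule 1: /t/ after /b/ (voiced) → [d]
Rule 1: /p/ after /g/ (voiced) → [b]
After rule 1: tibbabdigba
Rule 2: no segment meets the rule's conditions; no change.

[tibbabdigba]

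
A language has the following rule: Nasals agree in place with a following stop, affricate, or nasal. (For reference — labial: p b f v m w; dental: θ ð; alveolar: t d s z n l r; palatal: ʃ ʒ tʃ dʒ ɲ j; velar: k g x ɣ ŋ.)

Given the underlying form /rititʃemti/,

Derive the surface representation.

[rititʃenti]

/m/ before /t/ (alveolar) → [n]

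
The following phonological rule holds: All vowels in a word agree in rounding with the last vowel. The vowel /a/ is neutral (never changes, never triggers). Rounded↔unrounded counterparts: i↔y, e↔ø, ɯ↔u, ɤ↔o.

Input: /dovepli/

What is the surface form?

[dɤvepli]

/o/ harmonizes with /i/ ([-round]) → [ɤ]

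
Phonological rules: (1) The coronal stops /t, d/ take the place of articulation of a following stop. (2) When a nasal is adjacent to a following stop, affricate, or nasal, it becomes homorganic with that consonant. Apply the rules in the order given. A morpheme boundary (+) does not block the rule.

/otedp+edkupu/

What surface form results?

Rule 1: /d/ before /p/ (labial) → [b]
Rule 1: /d/ before /k/ (velar) → [g]
After rule 1: otebp+egkupu
Rule 2: no segment meets the rule's conditions; no change.

[otebp+egkupu]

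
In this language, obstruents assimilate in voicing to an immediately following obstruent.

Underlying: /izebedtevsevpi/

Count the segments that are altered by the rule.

/d/ before /t/ (voiceless) → [t]
/v/ before /s/ (voiceless) → [f]
/v/ before /p/ (voiceless) → [f]
3 segments change.

3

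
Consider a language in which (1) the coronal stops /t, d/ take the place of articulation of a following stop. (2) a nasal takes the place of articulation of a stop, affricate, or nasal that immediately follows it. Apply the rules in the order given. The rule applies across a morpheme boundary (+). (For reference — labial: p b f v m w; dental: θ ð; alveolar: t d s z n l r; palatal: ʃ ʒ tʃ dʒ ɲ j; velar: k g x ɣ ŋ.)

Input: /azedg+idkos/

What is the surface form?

Rule 1: /d/ before /g/ (velar) → [g]
Rule 1: /d/ before /k/ (velar) → [g]
After rule 1: azegg+igkos
Rule 2: no segment meets the rule's conditions; no change.

[azegg+igkos]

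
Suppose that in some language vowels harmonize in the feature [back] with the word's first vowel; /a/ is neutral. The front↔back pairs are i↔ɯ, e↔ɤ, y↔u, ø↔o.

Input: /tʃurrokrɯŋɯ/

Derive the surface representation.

[tʃurrokrɯŋɯ]

no segment meets the rule's conditions; no change.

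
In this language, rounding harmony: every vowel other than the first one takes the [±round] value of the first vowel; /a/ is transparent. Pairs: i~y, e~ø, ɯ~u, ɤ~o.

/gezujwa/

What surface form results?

/u/ harmonizes with /e/ ([-round]) → [ɯ]

[gezɯjwa]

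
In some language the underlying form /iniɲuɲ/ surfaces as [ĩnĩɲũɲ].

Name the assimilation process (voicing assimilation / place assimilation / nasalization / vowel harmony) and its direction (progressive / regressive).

nasalization, regressive

/i/→[ĩ] /i/→[ĩ] /u/→[ũ].
Each target copies a feature from the following segment, so the direction is regressive.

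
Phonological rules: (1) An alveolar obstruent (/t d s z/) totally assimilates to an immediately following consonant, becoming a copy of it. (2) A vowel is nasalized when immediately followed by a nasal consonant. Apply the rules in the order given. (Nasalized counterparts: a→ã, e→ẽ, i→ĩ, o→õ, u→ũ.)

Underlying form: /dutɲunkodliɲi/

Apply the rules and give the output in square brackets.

[dũɲɲũnkollĩɲi]

Rule 1: /t/ before /ɲ/ → [ɲ] (total assimilation)
Rule 1: /d/ before /l/ → [l] (total assimilation)
After rule 1: duɲɲunkolliɲi
Rule 2: /u/ before nasal /ɲ/ → [ũ]
Rule 2: /u/ before nasal /n/ → [ũ]
Rule 2: /i/ before nasal /ɲ/ → [ĩ]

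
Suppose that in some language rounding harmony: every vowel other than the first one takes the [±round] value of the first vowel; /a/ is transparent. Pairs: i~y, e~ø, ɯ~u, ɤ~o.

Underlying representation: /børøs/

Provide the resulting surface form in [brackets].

no segment meets the rule's conditions; no change.

[børøs]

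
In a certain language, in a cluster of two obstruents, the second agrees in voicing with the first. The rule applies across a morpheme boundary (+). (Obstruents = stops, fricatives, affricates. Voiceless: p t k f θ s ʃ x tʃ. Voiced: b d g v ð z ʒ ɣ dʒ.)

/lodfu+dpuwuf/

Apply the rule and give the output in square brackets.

[lodvu+dbuwuf]

/f/ after /d/ (voiced) → [v]
/p/ after /d/ (voiced) → [b]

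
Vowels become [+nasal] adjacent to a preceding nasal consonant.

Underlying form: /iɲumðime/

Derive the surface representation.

[iɲũmðimẽ]

/u/ after nasal /ɲ/ → [ũ]
/e/ after nasal /m/ → [ẽ]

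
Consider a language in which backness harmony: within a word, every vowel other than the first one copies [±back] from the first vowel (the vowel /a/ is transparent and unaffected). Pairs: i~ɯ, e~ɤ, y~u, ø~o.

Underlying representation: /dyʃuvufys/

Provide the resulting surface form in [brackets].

[dyʃyvyfys]

/u/ harmonizes with /y/ ([-back]) → [y]
/u/ harmonizes with /y/ ([-back]) → [y]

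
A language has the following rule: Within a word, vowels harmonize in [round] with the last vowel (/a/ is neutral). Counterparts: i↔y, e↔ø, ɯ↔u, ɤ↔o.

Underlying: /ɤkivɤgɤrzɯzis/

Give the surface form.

no segment meets the rule's conditions; no change.

[ɤkivɤgɤrzɯzis]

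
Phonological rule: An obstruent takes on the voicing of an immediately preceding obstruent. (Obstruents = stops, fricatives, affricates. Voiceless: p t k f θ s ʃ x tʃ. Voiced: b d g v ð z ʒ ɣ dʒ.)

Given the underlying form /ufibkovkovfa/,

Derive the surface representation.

[ufibgovgovva]

/k/ after /b/ (voiced) → [g]
/k/ after /v/ (voiced) → [g]
/f/ after /v/ (voiced) → [v]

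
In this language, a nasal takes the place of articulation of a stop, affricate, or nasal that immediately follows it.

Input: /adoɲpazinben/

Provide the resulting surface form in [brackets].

/ɲ/ before /p/ (labial) → [m]
/n/ before /b/ (labial) → [m]

[adompazimben]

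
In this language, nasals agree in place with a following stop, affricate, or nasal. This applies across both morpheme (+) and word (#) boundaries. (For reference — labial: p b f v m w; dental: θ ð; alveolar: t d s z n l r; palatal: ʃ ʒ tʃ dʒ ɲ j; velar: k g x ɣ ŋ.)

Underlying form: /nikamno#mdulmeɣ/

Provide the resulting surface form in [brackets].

[nikanno#ndulmeɣ]

/m/ before /n/ (alveolar) → [n]
/m/ before /d/ (alveolar) → [n]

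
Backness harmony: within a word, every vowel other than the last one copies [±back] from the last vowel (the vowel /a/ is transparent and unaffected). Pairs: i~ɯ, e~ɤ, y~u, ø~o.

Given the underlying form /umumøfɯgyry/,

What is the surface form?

/u/ harmonizes with /y/ ([-back]) → [y]
/u/ harmonizes with /y/ ([-back]) → [y]
/ɯ/ harmonizes with /y/ ([-back]) → [i]

[ymymøfigyry]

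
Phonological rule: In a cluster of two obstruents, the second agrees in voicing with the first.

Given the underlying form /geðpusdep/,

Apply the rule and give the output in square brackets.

[geðbustep]

/p/ after /ð/ (voiced) → [b]
/d/ after /s/ (voiceless) → [t]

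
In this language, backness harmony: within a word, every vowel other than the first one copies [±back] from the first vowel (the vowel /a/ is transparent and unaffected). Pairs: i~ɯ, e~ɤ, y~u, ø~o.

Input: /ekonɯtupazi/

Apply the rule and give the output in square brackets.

[ekønitypazi]

/o/ harmonizes with /e/ ([-back]) → [ø]
/ɯ/ harmonizes with /e/ ([-back]) → [i]
/u/ harmonizes with /e/ ([-back]) → [y]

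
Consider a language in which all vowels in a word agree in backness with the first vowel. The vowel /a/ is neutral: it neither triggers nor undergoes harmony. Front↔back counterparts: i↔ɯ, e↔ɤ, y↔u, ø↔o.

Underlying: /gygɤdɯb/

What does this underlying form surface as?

/ɤ/ harmonizes with /y/ ([-back]) → [e]
/ɯ/ harmonizes with /y/ ([-back]) → [i]

[gygedib]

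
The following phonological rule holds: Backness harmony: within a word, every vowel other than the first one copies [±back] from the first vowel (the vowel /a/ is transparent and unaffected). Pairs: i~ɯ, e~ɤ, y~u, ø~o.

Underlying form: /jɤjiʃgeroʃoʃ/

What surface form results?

/i/ harmonizes with /ɤ/ ([+back]) → [ɯ]
/e/ harmonizes with /ɤ/ ([+back]) → [ɤ]

[jɤjɯʃgɤroʃoʃ]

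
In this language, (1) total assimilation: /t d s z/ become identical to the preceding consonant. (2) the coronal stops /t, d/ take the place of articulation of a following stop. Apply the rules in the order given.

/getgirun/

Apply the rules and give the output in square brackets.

Rule 1: no segment meets the rule's conditions; no change.
After rule 1: getgirun
Rule 2: /t/ before /g/ (velar) → [k]

[gekgirun]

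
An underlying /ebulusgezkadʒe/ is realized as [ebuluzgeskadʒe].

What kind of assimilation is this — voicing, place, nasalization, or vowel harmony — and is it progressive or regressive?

/s/→[z] /z/→[s].
Each target copies a feature from the following segment, so the direction is regressive.

voicing assimilation, regressive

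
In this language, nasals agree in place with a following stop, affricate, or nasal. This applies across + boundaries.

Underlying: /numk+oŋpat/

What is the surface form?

/m/ before /k/ (velar) → [ŋ]
/ŋ/ before /p/ (labial) → [m]

[nuŋk+ompat]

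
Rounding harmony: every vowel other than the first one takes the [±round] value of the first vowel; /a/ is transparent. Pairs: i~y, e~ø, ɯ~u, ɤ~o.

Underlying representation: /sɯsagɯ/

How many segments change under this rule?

No segment meets the rule's conditions.

0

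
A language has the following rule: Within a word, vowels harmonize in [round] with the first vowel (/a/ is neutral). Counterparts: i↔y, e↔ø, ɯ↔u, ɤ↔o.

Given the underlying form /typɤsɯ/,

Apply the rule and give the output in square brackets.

/ɤ/ harmonizes with /y/ ([+round]) → [o]
/ɯ/ harmonizes with /y/ ([+round]) → [u]

[typosu]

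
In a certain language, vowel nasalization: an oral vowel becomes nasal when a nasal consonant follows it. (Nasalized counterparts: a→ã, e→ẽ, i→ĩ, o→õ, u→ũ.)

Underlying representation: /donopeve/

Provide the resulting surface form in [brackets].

[dõnopeve]

/o/ before nasal /n/ → [õ]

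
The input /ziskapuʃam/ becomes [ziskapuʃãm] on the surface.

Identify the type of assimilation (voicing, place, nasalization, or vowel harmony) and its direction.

nasalization, regressive

/a/→[ã].
Each target copies a feature from the following segment, so the direction is regressive.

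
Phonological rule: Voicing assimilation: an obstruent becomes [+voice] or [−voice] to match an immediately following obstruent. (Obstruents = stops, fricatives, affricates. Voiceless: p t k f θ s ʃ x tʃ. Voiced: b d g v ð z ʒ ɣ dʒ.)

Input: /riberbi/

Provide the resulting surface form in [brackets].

no segment meets the rule's conditions; no change.

[riberbi]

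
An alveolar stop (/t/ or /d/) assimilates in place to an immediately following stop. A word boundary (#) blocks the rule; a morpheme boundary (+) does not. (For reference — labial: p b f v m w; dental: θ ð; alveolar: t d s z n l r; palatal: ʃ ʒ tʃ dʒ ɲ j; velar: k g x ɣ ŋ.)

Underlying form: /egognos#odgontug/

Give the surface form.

/d/ before /g/ (velar) → [g]

[egognos#oggontug]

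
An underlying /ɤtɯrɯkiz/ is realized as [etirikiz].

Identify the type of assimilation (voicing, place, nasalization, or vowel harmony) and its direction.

/ɤ/→[e] /ɯ/→[i] /ɯ/→[i].
Vowels agree with the last vowel, so the harmony is regressive.

vowel harmony, regressive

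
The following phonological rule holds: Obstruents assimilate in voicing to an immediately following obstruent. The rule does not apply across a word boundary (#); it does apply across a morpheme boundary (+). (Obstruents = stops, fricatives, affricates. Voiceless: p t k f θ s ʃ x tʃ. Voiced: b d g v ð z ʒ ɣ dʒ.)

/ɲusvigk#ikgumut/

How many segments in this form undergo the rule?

3

/s/ before /v/ (voiced) → [z]
/g/ before /k/ (voiceless) → [k]
/k/ before /g/ (voiced) → [g]
3 segments change.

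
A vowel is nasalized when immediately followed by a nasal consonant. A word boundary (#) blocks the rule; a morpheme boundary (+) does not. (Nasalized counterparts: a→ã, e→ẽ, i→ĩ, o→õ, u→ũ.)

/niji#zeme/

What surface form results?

[niji#zẽme]

/e/ before nasal /m/ → [ẽ]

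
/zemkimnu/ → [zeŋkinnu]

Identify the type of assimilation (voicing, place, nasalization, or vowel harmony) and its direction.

place assimilation, regressive

/m/→[ŋ] /m/→[n].
Each target copies a feature from the following segment, so the direction is regressive.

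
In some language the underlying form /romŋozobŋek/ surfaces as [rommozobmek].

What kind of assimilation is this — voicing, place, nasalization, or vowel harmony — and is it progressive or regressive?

place assimilation, progressive

/ŋ/→[m] /ŋ/→[m].
Each target copies a feature from the preceding segment, so the direction is progressive.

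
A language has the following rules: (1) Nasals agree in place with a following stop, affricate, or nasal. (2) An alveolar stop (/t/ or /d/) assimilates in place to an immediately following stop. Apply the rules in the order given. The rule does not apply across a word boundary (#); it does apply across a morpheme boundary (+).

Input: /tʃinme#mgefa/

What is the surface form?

Rule 1: /n/ before /m/ (labial) → [m]
Rule 1: /m/ before /g/ (velar) → [ŋ]
After rule 1: tʃimme#ŋgefa
Rule 2: no segment meets the rule's conditions; no change.

[tʃimme#ŋgefa]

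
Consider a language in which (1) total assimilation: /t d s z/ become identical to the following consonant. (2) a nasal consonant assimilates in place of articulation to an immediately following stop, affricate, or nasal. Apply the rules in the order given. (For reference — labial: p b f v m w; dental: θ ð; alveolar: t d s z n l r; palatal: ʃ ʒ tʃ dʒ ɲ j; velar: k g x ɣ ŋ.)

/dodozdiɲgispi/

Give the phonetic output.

[dododdiŋgippi]

Rule 1: /z/ before /d/ → [d] (total assimilation)
Rule 1: /s/ before /p/ → [p] (total assimilation)
After rule 1: dododdiɲgippi
Rule 2: /ɲ/ before /g/ (velar) → [ŋ]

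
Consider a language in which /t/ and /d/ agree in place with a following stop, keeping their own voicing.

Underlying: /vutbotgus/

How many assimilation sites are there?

2

/t/ before /b/ (labial) → [p]
/t/ before /g/ (velar) → [k]
2 segments change.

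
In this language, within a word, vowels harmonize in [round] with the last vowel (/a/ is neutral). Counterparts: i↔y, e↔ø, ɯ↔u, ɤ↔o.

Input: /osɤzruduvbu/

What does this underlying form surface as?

[osozruduvbu]

/ɤ/ harmonizes with /u/ ([+round]) → [o]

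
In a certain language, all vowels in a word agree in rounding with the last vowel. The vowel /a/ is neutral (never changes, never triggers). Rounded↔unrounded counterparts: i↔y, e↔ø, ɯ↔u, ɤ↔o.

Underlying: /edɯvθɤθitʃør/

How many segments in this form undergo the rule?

/e/ harmonizes with /ø/ ([+round]) → [ø]
/ɯ/ harmonizes with /ø/ ([+round]) → [u]
/ɤ/ harmonizes with /ø/ ([+round]) → [o]
/i/ harmonizes with /ø/ ([+round]) → [y]
4 segments change.

4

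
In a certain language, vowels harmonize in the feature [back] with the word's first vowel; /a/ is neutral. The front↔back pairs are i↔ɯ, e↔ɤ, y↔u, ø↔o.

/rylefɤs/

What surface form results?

[rylefes]

/ɤ/ harmonizes with /y/ ([-back]) → [e]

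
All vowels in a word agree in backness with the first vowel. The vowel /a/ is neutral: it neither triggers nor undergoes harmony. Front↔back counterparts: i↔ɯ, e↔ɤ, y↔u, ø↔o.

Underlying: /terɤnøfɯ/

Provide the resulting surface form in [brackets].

[terenøfi]

/ɤ/ harmonizes with /e/ ([-back]) → [e]
/ɯ/ harmonizes with /e/ ([-back]) → [i]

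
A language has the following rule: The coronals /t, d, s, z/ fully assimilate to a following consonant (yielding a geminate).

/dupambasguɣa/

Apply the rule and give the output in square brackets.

/s/ before /g/ → [g] (total assimilation)

[dupambagguɣa]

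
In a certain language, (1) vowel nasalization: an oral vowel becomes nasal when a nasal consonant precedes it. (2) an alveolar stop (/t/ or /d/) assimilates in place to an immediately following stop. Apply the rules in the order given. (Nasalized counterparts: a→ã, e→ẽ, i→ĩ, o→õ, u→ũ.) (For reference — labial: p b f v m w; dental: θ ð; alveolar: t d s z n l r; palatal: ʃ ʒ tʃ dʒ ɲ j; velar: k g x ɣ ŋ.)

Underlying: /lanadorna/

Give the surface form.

Rule 1: /a/ after nasal /n/ → [ã]
Rule 1: /a/ after nasal /n/ → [ã]
After rule 1: lanãdornã
Rule 2: no segment meets the rule's conditions; no change.

[lanãdornã]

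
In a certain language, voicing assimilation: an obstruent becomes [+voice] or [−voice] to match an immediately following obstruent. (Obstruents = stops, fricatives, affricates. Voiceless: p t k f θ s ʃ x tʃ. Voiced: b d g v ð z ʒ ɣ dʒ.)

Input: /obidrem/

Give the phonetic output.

no segment meets the rule's conditions; no change.

[obidrem]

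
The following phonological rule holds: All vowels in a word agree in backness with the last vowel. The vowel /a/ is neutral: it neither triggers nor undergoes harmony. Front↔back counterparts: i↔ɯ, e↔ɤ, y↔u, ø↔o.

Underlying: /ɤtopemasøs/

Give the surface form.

[etøpemasøs]

/ɤ/ harmonizes with /ø/ ([-back]) → [e]
/o/ harmonizes with /ø/ ([-back]) → [ø]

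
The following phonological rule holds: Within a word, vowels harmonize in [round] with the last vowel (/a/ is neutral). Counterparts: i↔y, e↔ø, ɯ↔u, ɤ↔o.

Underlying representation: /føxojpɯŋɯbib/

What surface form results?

/ø/ harmonizes with /i/ ([-round]) → [e]
/o/ harmonizes with /i/ ([-round]) → [ɤ]

[fexɤjpɯŋɯbib]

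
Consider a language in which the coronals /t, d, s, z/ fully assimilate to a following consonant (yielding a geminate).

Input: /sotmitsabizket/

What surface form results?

[sommissabikket]

/t/ before /m/ → [m] (total assimilation)
/t/ before /s/ → [s] (total assimilation)
/z/ before /k/ → [k] (total assimilation)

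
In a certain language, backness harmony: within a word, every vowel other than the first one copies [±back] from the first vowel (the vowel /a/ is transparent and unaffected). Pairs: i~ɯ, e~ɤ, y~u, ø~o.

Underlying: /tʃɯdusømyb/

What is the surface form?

[tʃɯdusomub]

/ø/ harmonizes with /ɯ/ ([+back]) → [o]
/y/ harmonizes with /ɯ/ ([+back]) → [u]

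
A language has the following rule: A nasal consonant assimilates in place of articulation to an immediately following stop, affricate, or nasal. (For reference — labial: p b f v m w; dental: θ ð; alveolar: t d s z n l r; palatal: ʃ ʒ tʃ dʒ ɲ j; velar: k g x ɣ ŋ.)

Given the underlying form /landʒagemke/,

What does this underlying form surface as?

[laɲdʒageŋke]

/n/ before /dʒ/ (palatal) → [ɲ]
/m/ before /k/ (velar) → [ŋ]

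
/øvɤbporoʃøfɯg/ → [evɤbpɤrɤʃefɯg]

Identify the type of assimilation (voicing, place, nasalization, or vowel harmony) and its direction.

/ø/→[e] /o/→[ɤ] /o/→[ɤ] /ø/→[e].
Vowels agree with the last vowel, so the harmony is regressive.

vowel harmony, regressive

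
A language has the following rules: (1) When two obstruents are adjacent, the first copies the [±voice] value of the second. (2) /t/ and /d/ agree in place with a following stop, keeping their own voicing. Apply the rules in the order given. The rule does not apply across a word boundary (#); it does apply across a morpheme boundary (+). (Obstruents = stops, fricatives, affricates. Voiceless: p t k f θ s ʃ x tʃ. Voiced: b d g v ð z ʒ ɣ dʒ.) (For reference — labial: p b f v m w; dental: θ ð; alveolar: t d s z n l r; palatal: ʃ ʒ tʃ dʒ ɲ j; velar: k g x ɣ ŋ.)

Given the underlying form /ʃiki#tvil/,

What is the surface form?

[ʃiki#dvil]

Rule 1: /t/ before /v/ (voiced) → [d]
After rule 1: ʃiki#dvil
Rule 2: no segment meets the rule's conditions; no change.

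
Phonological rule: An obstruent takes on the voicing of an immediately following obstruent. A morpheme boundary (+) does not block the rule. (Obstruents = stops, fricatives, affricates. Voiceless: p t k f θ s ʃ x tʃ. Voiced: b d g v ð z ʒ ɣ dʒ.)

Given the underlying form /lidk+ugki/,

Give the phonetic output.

/d/ before /k/ (voiceless) → [t]
/g/ before /k/ (voiceless) → [k]

[litk+ukki]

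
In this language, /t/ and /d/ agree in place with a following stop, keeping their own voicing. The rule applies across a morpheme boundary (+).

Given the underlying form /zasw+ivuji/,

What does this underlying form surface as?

[zasw+ivuji]

no segment meets the rule's conditions; no change.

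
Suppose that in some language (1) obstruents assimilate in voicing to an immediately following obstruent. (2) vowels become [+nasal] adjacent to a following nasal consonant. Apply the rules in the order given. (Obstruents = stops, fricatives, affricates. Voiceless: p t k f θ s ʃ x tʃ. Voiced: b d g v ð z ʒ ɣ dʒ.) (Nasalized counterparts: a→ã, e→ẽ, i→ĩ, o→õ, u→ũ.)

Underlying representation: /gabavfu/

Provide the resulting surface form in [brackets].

[gabaffu]

Rule 1: /v/ before /f/ (voiceless) → [f]
After rule 1: gabaffu
Rule 2: no segment meets the rule's conditions; no change.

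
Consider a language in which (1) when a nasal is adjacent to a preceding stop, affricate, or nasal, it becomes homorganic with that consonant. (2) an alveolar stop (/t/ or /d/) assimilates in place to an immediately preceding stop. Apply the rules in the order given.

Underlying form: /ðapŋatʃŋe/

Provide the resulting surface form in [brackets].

Rule 1: /ŋ/ after /p/ (labial) → [m]
Rule 1: /ŋ/ after /tʃ/ (palatal) → [ɲ]
After rule 1: ðapmatʃɲe
Rule 2: no segment meets the rule's conditions; no change.

[ðapmatʃɲe]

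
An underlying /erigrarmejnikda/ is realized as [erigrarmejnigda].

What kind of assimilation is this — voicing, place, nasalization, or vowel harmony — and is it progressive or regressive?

/k/→[g].
Each target copies a feature from the following segment, so the direction is regressive.

voicing assimilation, regressive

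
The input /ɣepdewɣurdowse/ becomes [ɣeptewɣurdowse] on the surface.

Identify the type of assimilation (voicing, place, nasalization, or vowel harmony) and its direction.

/d/→[t].
Each target copies a feature from the preceding segment, so the direction is progressive.

voicing assimilation, progressive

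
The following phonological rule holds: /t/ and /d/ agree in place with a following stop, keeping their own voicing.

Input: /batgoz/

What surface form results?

/t/ before /g/ (velar) → [k]

[bakgoz]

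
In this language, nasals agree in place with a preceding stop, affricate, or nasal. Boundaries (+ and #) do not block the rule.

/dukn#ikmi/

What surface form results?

/n/ after /k/ (velar) → [ŋ]
/m/ after /k/ (velar) → [ŋ]

[dukŋ#ikŋi]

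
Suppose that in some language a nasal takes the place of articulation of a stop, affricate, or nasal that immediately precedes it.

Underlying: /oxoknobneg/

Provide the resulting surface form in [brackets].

/n/ after /k/ (velar) → [ŋ]
/n/ after /b/ (labial) → [m]

[oxokŋobmeg]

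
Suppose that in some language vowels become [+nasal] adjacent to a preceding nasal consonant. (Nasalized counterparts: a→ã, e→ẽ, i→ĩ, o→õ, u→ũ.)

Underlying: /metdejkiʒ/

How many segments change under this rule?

/e/ after nasal /m/ → [ẽ]
1 segment changes.

1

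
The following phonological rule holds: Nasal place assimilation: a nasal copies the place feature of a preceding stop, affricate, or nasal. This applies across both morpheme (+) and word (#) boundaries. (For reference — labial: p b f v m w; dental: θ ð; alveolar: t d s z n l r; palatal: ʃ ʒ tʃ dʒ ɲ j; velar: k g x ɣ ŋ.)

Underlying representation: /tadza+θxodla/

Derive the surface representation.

[tadza+θxodla]

no segment meets the rule's conditions; no change.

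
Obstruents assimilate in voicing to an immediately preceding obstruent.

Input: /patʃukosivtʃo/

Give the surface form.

/tʃ/ after /v/ (voiced) → [dʒ]

[patʃukosivdʒo]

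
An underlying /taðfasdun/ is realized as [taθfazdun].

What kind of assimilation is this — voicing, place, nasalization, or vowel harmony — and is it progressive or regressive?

/ð/→[θ] /s/→[z].
Each target copies a feature from the following segment, so the direction is regressive.

voicing assimilation, regressive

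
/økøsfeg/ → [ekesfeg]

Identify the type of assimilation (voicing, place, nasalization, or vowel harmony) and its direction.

vowel harmony, regressive

/ø/→[e] /ø/→[e].
Vowels agree with the last vowel, so the harmony is regressive.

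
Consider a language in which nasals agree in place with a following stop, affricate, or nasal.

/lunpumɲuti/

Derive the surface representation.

[lumpuɲɲuti]

/n/ before /p/ (labial) → [m]
/m/ before /ɲ/ (palatal) → [ɲ]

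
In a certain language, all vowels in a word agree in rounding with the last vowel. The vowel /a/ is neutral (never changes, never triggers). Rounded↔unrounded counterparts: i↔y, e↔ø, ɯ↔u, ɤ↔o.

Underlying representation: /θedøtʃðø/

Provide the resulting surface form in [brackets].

/e/ harmonizes with /ø/ ([+round]) → [ø]

[θødøtʃðø]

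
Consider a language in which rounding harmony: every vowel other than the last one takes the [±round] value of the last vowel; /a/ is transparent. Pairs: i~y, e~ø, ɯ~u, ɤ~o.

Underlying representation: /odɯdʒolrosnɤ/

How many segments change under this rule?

/o/ harmonizes with /ɤ/ ([-round]) → [ɤ]
/o/ harmonizes with /ɤ/ ([-round]) → [ɤ]
/o/ harmonizes with /ɤ/ ([-round]) → [ɤ]
3 segments change.

3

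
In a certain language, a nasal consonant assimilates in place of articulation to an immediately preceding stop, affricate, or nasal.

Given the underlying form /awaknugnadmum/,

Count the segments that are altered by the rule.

3

/n/ after /k/ (velar) → [ŋ]
/n/ after /g/ (velar) → [ŋ]
/m/ after /d/ (alveolar) → [n]
3 segments change.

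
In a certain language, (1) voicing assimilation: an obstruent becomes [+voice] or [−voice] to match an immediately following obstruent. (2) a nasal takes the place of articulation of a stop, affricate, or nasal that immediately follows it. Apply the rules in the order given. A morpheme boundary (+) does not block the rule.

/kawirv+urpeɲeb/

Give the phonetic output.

[kawirv+urpeɲeb]

Rule 1: no segment meets the rule's conditions; no change.
After rule 1: kawirv+urpeɲeb
Rule 2: no segment meets the rule's conditions; no change.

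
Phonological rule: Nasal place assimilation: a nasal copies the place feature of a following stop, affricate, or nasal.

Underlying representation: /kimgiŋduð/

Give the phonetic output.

/m/ before /g/ (velar) → [ŋ]
/ŋ/ before /d/ (alveolar) → [n]

[kiŋginduð]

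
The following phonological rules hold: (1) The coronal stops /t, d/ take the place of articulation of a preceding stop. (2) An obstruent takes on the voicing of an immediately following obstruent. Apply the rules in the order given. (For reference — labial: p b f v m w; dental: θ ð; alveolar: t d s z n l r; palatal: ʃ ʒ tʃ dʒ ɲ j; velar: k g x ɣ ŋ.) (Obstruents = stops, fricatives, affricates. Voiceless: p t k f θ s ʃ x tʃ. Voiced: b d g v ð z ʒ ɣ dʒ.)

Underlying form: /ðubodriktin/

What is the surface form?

Rule 1: /t/ after /k/ (velar) → [k]
After rule 1: ðubodrikkin
Rule 2: no segment meets the rule's conditions; no change.

[ðubodrikkin]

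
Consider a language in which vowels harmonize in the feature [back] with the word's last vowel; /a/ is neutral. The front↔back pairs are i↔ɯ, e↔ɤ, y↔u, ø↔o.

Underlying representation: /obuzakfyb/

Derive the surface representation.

[øbyzakfyb]

/o/ harmonizes with /y/ ([-back]) → [ø]
/u/ harmonizes with /y/ ([-back]) → [y]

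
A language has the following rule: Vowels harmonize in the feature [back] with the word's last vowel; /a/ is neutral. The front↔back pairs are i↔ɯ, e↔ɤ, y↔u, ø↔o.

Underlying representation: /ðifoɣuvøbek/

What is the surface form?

/o/ harmonizes with /e/ ([-back]) → [ø]
/u/ harmonizes with /e/ ([-back]) → [y]

[ðiføɣyvøbek]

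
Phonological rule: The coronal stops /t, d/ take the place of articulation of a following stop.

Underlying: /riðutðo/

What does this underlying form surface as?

[riðutðo]

no segment meets the rule's conditions; no change.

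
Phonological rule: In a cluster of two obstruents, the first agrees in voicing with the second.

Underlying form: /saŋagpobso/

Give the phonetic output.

[saŋakpopso]

/g/ before /p/ (voiceless) → [k]
/b/ before /s/ (voiceless) → [p]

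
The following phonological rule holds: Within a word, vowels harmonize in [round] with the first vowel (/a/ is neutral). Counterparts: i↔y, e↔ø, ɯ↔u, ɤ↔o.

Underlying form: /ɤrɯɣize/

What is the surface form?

no segment meets the rule's conditions; no change.

[ɤrɯɣize]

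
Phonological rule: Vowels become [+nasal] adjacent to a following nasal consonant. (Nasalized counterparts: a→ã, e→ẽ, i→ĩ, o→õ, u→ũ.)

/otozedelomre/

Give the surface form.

/o/ before nasal /m/ → [õ]

[otozedelõmre]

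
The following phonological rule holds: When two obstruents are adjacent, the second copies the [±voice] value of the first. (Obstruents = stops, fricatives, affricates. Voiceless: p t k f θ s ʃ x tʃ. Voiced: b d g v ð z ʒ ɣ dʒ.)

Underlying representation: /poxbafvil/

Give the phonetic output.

/b/ after /x/ (voiceless) → [p]
/v/ after /f/ (voiceless) → [f]

[poxpaffil]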